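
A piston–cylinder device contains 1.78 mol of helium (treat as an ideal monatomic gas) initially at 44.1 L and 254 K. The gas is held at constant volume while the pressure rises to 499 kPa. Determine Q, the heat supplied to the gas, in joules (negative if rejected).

P₁ = nRT₁/V₁ = 1.78×8.314×254/44.1 = 85.2 kPa.
Isochoric: V stays 44.1 L; P/T = const ⇒ T₂ = 1490 K, P₂ = 499 kPa.
W = 0 (no volume change).
ΔU = nCvΔT = 1.78×12.5×(1490−254) = 27400 J.
Q = ΔU = 27400 J.

27400 J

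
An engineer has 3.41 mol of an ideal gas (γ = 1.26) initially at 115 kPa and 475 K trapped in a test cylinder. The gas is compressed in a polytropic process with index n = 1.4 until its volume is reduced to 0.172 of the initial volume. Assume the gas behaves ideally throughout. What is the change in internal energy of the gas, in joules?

V₁ = nRT₁/P₁ = 3.41×8.314×475/115 = 117 L.
Polytropic n=1.4: T₂ = T₁(V₁/V₂)^(n−1) = 475×(5.81)^0.40 = 960 K; P₂ = P₁(V₁/V₂)^n = 1350 kPa.
For an ideal gas ΔU = nCvΔT with Cv = R/(γ−1) = 32.0 J/(mol·K).
ΔU = 3.41×32.0×(960−475) = 52900 J.

52900 J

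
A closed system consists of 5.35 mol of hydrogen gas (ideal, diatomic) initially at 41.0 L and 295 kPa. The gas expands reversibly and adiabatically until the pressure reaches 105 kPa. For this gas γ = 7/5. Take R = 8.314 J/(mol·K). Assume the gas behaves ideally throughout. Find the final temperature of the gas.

202 K

T₁ = P₁V₁/(nR) = 295×41.0/(5.35×8.314) = 272 K.
Adiabatic: T₂/T₁ = (P₂/P₁)^((γ−1)/γ) ⇒ T₂ = 272×(0.356)^0.286 = 202 K; V₂ = 85.8 L.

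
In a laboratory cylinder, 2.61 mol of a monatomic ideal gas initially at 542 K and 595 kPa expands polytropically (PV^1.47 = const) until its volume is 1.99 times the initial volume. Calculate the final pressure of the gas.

216 kPa

V₁ = nRT₁/P₁ = 2.61×8.314×542/595 = 19.8 L.
Polytropic n=1.47: T₂ = T₁(V₁/V₂)^(n−1) = 542×(0.503)^0.47 = 392 K; P₂ = P₁(V₁/V₂)^n = 216 kPa.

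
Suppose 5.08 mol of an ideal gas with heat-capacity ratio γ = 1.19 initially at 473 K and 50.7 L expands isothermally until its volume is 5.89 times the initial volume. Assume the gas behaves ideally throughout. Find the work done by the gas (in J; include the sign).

P₁ = nRT₁/V₁ = 5.08×8.314×473/50.7 = 394 kPa.
Isothermal: T stays 473 K; PV = const ⇒ V₂ = 299 L, P₂ = 66.9 kPa.
W = nRT ln(V₂/V₁) = 5.08×8.314×473×ln(5.89) = 35400 J.

35400 J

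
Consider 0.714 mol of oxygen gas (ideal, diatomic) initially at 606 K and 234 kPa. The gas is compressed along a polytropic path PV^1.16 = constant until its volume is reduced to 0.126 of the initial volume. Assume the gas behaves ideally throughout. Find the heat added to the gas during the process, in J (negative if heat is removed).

-5300 J

V₁ = nRT₁/P₁ = 0.714×8.314×606/234 = 15.4 L.
Polytropic n=1.16: T₂ = T₁(V₁/V₂)^(n−1) = 606×(7.94)^0.16 = 844 K; P₂ = P₁(V₁/V₂)^n = 2590 kPa.
W = (P₁V₁−P₂V₂)/(n−1) = (234×15.4−2590×1.94)/0.16 = -8840 J.
ΔU = nCvΔT = 0.714×20.8×(844−606) = 3530 J.
Q = ΔU + W = -5300 J.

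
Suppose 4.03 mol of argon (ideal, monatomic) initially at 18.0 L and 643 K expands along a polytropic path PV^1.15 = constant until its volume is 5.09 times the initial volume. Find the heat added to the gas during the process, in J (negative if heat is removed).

P₁ = nRT₁/V₁ = 4.03×8.314×643/18.0 = 1200 kPa.
Polytropic n=1.15: T₂ = T₁(V₁/V₂)^(n−1) = 643×(0.196)^0.15 = 504 K; P₂ = P₁(V₁/V₂)^n = 184 kPa.
W = (P₁V₁−P₂V₂)/(n−1) = (1200×18.0−184×91.6)/0.15 = 31100 J.
ΔU = nCvΔT = 4.03×12.5×(504−643) = -7000 J.
Q = ΔU + W = 24100 J.

24100 J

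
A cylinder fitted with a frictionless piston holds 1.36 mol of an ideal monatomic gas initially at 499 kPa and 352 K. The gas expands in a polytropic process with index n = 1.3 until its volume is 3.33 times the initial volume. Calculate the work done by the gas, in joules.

V₁ = nRT₁/P₁ = 1.36×8.314×352/499 = 7.98 L.
Polytropic n=1.3: T₂ = T₁(V₁/V₂)^(n−1) = 352×(0.300)^0.30 = 245 K; P₂ = P₁(V₁/V₂)^n = 104 kPa.
W = (P₁V₁−P₂V₂)/(n−1) = (499×7.98−104×26.6)/0.30 = 4020 J.

4020 J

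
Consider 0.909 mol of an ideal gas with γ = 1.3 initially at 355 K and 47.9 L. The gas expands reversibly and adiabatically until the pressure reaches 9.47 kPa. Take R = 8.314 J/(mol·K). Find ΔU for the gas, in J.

P₁ = nRT₁/V₁ = 0.909×8.314×355/47.9 = 56.0 kPa.
Adiabatic: T₂/T₁ = (P₂/P₁)^((γ−1)/γ) ⇒ T₂ = 355×(0.169)^0.231 = 236 K; V₂ = 188 L.
For an ideal gas ΔU = nCvΔT with Cv = R/(γ−1) = 27.7 J/(mol·K).
ΔU = 0.909×27.7×(236−355) = -3010 J.

-3010 J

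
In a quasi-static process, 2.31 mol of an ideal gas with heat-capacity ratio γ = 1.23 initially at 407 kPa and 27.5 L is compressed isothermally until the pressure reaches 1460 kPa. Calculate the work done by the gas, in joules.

-14300 J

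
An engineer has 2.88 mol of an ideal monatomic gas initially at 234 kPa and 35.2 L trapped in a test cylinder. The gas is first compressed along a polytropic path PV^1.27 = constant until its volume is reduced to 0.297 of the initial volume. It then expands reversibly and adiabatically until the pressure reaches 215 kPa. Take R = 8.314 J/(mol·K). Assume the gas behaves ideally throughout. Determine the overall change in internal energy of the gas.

-3410 J

T₁ = P₁V₁/(nR) = 234×35.2/(2.88×8.314) = 344 K.
Step 1 — Polytropic n=1.27: T₂ = T₁(V₁/V₂)^(n−1) = 344×(3.37)^0.27 = 477 K; P₂ = P₁(V₁/V₂)^n = 1090 kPa.
W = (P₁V₁−P₂V₂)/(n−1) = (234×35.2−1090×10.5)/0.27 = -11800 J.
ΔU = nCvΔT = 2.88×12.5×(477−344) = 4790 J.
Q = ΔU + W = -7040 J.
State after step 1: P = 1090 kPa, V = 10.5 L, T = 477 K.
Step 2 — Adiabatic: T₂/T₁ = (P₂/P₁)^((γ−1)/γ) ⇒ T₂ = 477×(0.197)^0.400 = 249 K; V₂ = 27.7 L.
ΔU = nCvΔT = 2.88×12.5×(249−477) = -8200 J.
Q = 0 for an adiabatic process, so W = −ΔU = 8200 J.
Net over both steps: W = -3630 J, Q = -7040 J, ΔU = -3410 J.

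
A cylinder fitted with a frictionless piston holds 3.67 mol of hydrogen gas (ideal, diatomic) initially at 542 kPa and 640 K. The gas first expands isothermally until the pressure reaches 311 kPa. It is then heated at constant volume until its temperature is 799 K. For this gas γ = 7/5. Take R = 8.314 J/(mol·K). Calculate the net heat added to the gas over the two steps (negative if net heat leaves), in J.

V₁ = nRT₁/P₁ = 3.67×8.314×640/542 = 36.0 L.
Step 1 — Isothermal: T stays 640 K; PV = const ⇒ V₂ = 62.8 L, P₂ = 311 kPa.
ΔU = 0 (ideal gas, T constant).
W = nRT ln(V₂/V₁) = 3.67×8.314×640×ln(1.74) = 10800 J.
Q = ΔU + W = 10800 J.
State after step 1: P = 311 kPa, V = 62.8 L, T = 640 K.
Step 2 — Isochoric: V stays 62.8 L; P/T = const ⇒ T₂ = 799 K, P₂ = 388 kPa.
W = 0 (no volume change).
ΔU = nCvΔT = 3.67×20.8×(799−640) = 12100 J.
Q = ΔU = 12100 J.
Net over both steps: W = 10800 J, Q = 23000 J, ΔU = 12100 J.

23000 J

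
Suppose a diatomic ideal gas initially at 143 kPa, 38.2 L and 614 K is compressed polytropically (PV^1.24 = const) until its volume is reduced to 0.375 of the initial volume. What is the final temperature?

777 K

Polytropic n=1.24: T₂ = T₁(V₁/V₂)^(n−1) = 614×(2.67)^0.24 = 777 K; P₂ = P₁(V₁/V₂)^n = 483 kPa.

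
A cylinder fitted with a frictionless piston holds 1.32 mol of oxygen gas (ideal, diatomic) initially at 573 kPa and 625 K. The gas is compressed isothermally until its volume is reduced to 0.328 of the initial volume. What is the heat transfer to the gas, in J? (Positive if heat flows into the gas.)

V₁ = nRT₁/P₁ = 1.32×8.314×625/573 = 12.0 L.
Isothermal: T stays 625 K; PV = const ⇒ V₂ = 3.93 L, P₂ = 1750 kPa.
ΔU = 0 (ideal gas, T constant).
W = nRT ln(V₂/V₁) = 1.32×8.314×625×ln(0.328) = -7650 J.
Q = ΔU + W = -7650 J.

-7650 J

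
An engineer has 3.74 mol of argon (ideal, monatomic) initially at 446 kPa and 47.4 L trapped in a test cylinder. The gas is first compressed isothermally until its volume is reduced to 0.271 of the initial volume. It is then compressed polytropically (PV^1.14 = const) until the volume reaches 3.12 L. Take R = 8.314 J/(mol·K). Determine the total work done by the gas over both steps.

T₁ = P₁V₁/(nR) = 446×47.4/(3.74×8.314) = 680 K.
Step 1 — Isothermal: T stays 680 K; PV = const ⇒ V₂ = 12.8 L, P₂ = 1650 kPa.
ΔU = 0 (ideal gas, T constant).
W = nRT ln(V₂/V₁) = 3.74×8.314×680×ln(0.271) = -27600 J.
Q = ΔU + W = -27600 J.
State after step 1: P = 1650 kPa, V = 12.8 L, T = 680 K.
Step 2 — Polytropic n=1.14: T₂ = T₁(V₁/V₂)^(n−1) = 680×(4.12)^0.14 = 829 K; P₂ = P₁(V₁/V₂)^n = 8260 kPa.
W = (P₁V₁−P₂V₂)/(n−1) = (1650×12.8−8260×3.12)/0.14 = -33100 J.
ΔU = nCvΔT = 3.74×12.5×(829−680) = 6950 J.
Q = ΔU + W = -26100 J.
Net over both steps: W = -60700 J, Q = -53700 J, ΔU = 6950 J.

-60700 J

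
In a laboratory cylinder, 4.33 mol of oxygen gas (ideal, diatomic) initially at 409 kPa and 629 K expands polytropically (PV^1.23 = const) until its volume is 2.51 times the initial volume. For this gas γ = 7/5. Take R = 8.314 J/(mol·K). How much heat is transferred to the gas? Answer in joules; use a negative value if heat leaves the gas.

V₁ = nRT₁/P₁ = 4.33×8.314×629/409 = 55.4 L.
Polytropic n=1.23: T₂ = T₁(V₁/V₂)^(n−1) = 629×(0.398)^0.23 = 509 K; P₂ = P₁(V₁/V₂)^n = 132 kPa.
W = (P₁V₁−P₂V₂)/(n−1) = (409×55.4−132×139)/0.23 = 18800 J.
ΔU = nCvΔT = 4.33×20.8×(509−629) = -10800 J.
Q = ΔU + W = 7980 J.

7980 J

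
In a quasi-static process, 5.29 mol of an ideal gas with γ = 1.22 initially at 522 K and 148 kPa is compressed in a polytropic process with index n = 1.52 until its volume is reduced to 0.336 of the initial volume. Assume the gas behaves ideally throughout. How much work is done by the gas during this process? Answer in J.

V₁ = nRT₁/P₁ = 5.29×8.314×522/148 = 155 L.
Polytropic n=1.52: T₂ = T₁(V₁/V₂)^(n−1) = 522×(2.98)^0.52 = 920 K; P₂ = P₁(V₁/V₂)^n = 777 kPa.
W = (P₁V₁−P₂V₂)/(n−1) = (148×155−777×52.1)/0.52 = -33700 J.

-33700 J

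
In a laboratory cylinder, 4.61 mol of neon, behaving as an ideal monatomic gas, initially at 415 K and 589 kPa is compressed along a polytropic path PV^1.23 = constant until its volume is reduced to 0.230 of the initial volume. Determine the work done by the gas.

V₁ = nRT₁/P₁ = 4.61×8.314×415/589 = 27.0 L.
Polytropic n=1.23: T₂ = T₁(V₁/V₂)^(n−1) = 415×(4.35)^0.23 = 582 K; P₂ = P₁(V₁/V₂)^n = 3590 kPa.
W = (P₁V₁−P₂V₂)/(n−1) = (589×27.0−3590×6.21)/0.23 = -27800 J.

-27800 J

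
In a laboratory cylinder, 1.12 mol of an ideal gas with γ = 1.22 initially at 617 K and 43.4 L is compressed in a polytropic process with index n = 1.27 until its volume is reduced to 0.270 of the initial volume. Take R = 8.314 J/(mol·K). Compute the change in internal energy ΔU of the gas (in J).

P₁ = nRT₁/V₁ = 1.12×8.314×617/43.4 = 132 kPa.
Polytropic n=1.27: T₂ = T₁(V₁/V₂)^(n−1) = 617×(3.70)^0.27 = 879 K; P₂ = P₁(V₁/V₂)^n = 698 kPa.
For an ideal gas ΔU = nCvΔT with Cv = R/(γ−1) = 37.8 J/(mol·K).
ΔU = 1.12×37.8×(879−617) = 11100 J.

11100 J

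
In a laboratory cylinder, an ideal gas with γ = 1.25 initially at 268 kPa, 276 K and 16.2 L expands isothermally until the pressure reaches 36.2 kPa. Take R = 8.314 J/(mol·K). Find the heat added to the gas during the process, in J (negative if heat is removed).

n = P₁V₁/(RT₁) = 268×16.2/(8.314×276) = 1.89 mol.
Isothermal: T stays 276 K; PV = const ⇒ V₂ = 120 L, P₂ = 36.2 kPa.
ΔU = 0 (ideal gas, T constant).
W = nRT ln(V₂/V₁) = 1.89×8.314×276×ln(7.40) = 8690 J.
Q = ΔU + W = 8690 J.

8690 J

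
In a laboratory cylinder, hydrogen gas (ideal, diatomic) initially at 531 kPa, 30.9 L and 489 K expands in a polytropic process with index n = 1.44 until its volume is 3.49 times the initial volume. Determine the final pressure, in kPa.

Polytropic n=1.44: T₂ = T₁(V₁/V₂)^(n−1) = 489×(0.287)^0.44 = 282 K; P₂ = P₁(V₁/V₂)^n = 87.8 kPa.

87.8 kPa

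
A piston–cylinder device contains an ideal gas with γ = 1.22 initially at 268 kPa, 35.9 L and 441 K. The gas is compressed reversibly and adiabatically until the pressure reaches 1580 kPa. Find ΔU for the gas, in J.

16500 J

n = P₁V₁/(RT₁) = 268×35.9/(8.314×441) = 2.62 mol.
Adiabatic: T₂/T₁ = (P₂/P₁)^((γ−1)/γ) ⇒ T₂ = 441×(5.90)^0.180 = 607 K; V₂ = 8.39 L.
For an ideal gas ΔU = nCvΔT with Cv = R/(γ−1) = 37.8 J/(mol·K).
ΔU = 2.62×37.8×(607−441) = 16500 J.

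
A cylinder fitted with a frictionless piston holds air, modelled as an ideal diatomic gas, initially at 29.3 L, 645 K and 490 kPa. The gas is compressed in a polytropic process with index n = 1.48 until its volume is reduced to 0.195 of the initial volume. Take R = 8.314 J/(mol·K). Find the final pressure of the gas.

Polytropic n=1.48: T₂ = T₁(V₁/V₂)^(n−1) = 645×(5.13)^0.48 = 1410 K; P₂ = P₁(V₁/V₂)^n = 5510 kPa.

5510 kPa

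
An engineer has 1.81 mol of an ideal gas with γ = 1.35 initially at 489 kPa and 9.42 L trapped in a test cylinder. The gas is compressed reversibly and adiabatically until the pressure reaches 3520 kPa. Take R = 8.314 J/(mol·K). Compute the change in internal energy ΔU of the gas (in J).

8790 J

T₁ = P₁V₁/(nR) = 489×9.42/(1.81×8.314) = 306 K.
Adiabatic: T₂/T₁ = (P₂/P₁)^((γ−1)/γ) ⇒ T₂ = 306×(7.20)^0.259 = 511 K; V₂ = 2.18 L.
For an ideal gas ΔU = nCvΔT with Cv = R/(γ−1) = 23.8 J/(mol·K).
ΔU = 1.81×23.8×(511−306) = 8790 J.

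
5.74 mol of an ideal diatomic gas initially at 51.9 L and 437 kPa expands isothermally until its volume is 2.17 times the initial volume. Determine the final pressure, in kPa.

T₁ = P₁V₁/(nR) = 437×51.9/(5.74×8.314) = 475 K.
Isothermal: T stays 475 K; PV = const ⇒ V₂ = 113 L, P₂ = 201 kPa.

201 kPa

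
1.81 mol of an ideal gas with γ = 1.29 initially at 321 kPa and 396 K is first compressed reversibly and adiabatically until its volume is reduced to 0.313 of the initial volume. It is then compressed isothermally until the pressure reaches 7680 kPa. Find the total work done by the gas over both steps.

V₁ = nRT₁/P₁ = 1.81×8.314×396/321 = 18.6 L.
Step 1 — Adiabatic: TV^(γ−1) = const ⇒ T₂ = 396×(3.19)^0.290 = 555 K; PV^γ = const ⇒ P₂ = 1440 kPa.
ΔU = nCvΔT = 1.81×28.7×(555−396) = 8230 J.
Q = 0 for an adiabatic process, so W = −ΔU = -8230 J.
State after step 1: P = 1440 kPa, V = 5.81 L, T = 555 K.
Step 2 — Isothermal: T stays 555 K; PV = const ⇒ V₂ = 1.09 L, P₂ = 7680 kPa.
ΔU = 0 (ideal gas, T constant).
W = nRT ln(V₂/V₁) = 1.81×8.314×555×ln(0.187) = -14000 J.
Q = ΔU + W = -14000 J.
Net over both steps: W = -22200 J, Q = -14000 J, ΔU = 8230 J.

-22200 J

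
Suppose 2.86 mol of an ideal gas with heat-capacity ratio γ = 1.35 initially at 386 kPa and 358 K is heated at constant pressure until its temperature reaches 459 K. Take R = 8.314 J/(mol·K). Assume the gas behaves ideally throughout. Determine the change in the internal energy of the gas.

6860 J

V₁ = nRT₁/P₁ = 2.86×8.314×358/386 = 22.1 L.
Isobaric: P stays 386 kPa; V/T = const ⇒ T₂ = 459 K, V₂ = 28.3 L.
For an ideal gas ΔU = nCvΔT with Cv = R/(γ−1) = 23.8 J/(mol·K).
ΔU = 2.86×23.8×(459−358) = 6860 J.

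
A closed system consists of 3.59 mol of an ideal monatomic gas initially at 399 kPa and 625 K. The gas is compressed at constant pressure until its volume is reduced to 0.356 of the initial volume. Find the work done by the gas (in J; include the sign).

V₁ = nRT₁/P₁ = 3.59×8.314×625/399 = 46.8 L.
Isobaric: P stays 399 kPa; V/T = const ⇒ T₂ = 222 K, V₂ = 16.6 L.
W = PΔV = 399×(16.6−46.8) kPa·L = -12000 J.

-12000 J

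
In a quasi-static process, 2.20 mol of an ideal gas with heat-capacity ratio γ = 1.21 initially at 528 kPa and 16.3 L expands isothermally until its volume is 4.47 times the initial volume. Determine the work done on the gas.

T₁ = P₁V₁/(nR) = 528×16.3/(2.20×8.314) = 471 K.
Isothermal: T stays 471 K; PV = const ⇒ V₂ = 72.9 L, P₂ = 118 kPa.
W = nRT ln(V₂/V₁) = 2.20×8.314×471×ln(4.47) = 12900 J.
Work done on the gas = −W_by = -12900 J.

-12900 J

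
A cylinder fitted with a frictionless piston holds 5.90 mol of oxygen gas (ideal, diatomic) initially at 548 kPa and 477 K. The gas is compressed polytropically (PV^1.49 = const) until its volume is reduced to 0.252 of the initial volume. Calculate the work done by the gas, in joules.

-46100 J

V₁ = nRT₁/P₁ = 5.90×8.314×477/548 = 42.7 L.
Polytropic n=1.49: T₂ = T₁(V₁/V₂)^(n−1) = 477×(3.97)^0.49 = 937 K; P₂ = P₁(V₁/V₂)^n = 4270 kPa.
W = (P₁V₁−P₂V₂)/(n−1) = (548×42.7−4270×10.8)/0.49 = -46100 J.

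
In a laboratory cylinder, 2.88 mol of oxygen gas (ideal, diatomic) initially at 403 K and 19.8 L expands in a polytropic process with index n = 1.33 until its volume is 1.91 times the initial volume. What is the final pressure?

P₁ = nRT₁/V₁ = 2.88×8.314×403/19.8 = 487 kPa.
Polytropic n=1.33: T₂ = T₁(V₁/V₂)^(n−1) = 403×(0.524)^0.33 = 326 K; P₂ = P₁(V₁/V₂)^n = 206 kPa.

206 kPa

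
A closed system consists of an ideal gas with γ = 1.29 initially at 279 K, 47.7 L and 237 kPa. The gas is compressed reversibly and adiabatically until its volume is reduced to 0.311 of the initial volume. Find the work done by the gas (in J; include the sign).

-15700 J

n = P₁V₁/(RT₁) = 237×47.7/(8.314×279) = 4.87 mol.
Adiabatic: TV^(γ−1) = const ⇒ T₂ = 279×(3.22)^0.290 = 391 K; PV^γ = const ⇒ P₂ = 1070 kPa.
ΔU = nCvΔT = 4.87×28.7×(391−279) = 15700 J.
Q = 0 for an adiabatic process, so W = −ΔU = -15700 J.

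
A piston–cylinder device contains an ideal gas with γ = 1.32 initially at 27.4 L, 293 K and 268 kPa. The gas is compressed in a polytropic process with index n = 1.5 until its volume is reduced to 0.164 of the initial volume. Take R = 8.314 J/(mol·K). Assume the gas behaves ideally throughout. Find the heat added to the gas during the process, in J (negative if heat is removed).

12100 J

n = P₁V₁/(RT₁) = 268×27.4/(8.314×293) = 3.01 mol.
Polytropic n=1.5: T₂ = T₁(V₁/V₂)^(n−1) = 293×(6.10)^0.50 = 724 K; P₂ = P₁(V₁/V₂)^n = 4040 kPa.
W = (P₁V₁−P₂V₂)/(n−1) = (268×27.4−4040×4.49)/0.50 = -21600 J.
ΔU = nCvΔT = 3.01×26.0×(724−293) = 33700 J.
Q = ΔU + W = 12100 J.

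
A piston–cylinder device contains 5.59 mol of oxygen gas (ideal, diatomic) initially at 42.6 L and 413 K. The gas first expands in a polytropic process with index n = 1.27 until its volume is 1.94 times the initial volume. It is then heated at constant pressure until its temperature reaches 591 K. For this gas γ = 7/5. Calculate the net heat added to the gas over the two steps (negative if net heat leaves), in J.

43700 J

P₁ = nRT₁/V₁ = 5.59×8.314×413/42.6 = 451 kPa.
Step 1 — Polytropic n=1.27: T₂ = T₁(V₁/V₂)^(n−1) = 413×(0.515)^0.27 = 345 K; P₂ = P₁(V₁/V₂)^n = 194 kPa.
W = (P₁V₁−P₂V₂)/(n−1) = (451×42.6−194×82.6)/0.27 = 11600 J.
ΔU = nCvΔT = 5.59×20.8×(345−413) = -7860 J.
Q = ΔU + W = 3790 J.
State after step 1: P = 194 kPa, V = 82.6 L, T = 345 K.
Step 2 — Isobaric: P stays 194 kPa; V/T = const ⇒ T₂ = 591 K, V₂ = 141 L.
W = PΔV = 194×(141−82.6) kPa·L = 11400 J.
ΔU = nCvΔT = 5.59×20.8×(591−345) = 28500 J.
Q = ΔU + W = nCpΔT = 40000 J.
Net over both steps: W = 23100 J, Q = 43700 J, ΔU = 20700 J.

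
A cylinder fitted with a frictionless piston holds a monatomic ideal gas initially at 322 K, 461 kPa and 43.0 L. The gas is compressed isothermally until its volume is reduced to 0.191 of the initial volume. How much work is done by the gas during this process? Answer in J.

n = P₁V₁/(RT₁) = 461×43.0/(8.314×322) = 7.40 mol.
Isothermal: T stays 322 K; PV = const ⇒ V₂ = 8.21 L, P₂ = 2410 kPa.
W = nRT ln(V₂/V₁) = 7.40×8.314×322×ln(0.191) = -32800 J.

-32800 J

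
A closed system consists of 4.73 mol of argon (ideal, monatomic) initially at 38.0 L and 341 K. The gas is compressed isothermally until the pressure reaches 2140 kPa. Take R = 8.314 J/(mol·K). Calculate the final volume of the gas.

P₁ = nRT₁/V₁ = 4.73×8.314×341/38.0 = 353 kPa.
Isothermal: T stays 341 K; PV = const ⇒ V₂ = 6.27 L, P₂ = 2140 kPa.

6.27 L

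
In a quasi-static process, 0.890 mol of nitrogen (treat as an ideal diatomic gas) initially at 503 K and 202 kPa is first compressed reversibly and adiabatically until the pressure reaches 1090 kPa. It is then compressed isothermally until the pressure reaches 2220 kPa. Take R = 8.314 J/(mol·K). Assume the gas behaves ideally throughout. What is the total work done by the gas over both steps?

V₁ = nRT₁/P₁ = 0.890×8.314×503/202 = 18.4 L.
Step 1 — Adiabatic: T₂/T₁ = (P₂/P₁)^((γ−1)/γ) ⇒ T₂ = 503×(5.40)^0.286 = 814 K; V₂ = 5.53 L.
ΔU = nCvΔT = 0.890×20.8×(814−503) = 5760 J.
Q = 0 for an adiabatic process, so W = −ΔU = -5760 J.
State after step 1: P = 1090 kPa, V = 5.53 L, T = 814 K.
Step 2 — Isothermal: T stays 814 K; PV = const ⇒ V₂ = 2.71 L, P₂ = 2220 kPa.
ΔU = 0 (ideal gas, T constant).
W = nRT ln(V₂/V₁) = 0.890×8.314×814×ln(0.491) = -4290 J.
Q = ΔU + W = -4290 J.
Net over both steps: W = -10000 J, Q = -4290 J, ΔU = 5760 J.

-10000 J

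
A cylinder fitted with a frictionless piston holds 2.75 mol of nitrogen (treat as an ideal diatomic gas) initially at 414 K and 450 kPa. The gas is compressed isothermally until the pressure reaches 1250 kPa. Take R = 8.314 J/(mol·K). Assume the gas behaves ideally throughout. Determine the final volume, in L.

7.57 L

V₁ = nRT₁/P₁ = 2.75×8.314×414/450 = 21.0 L.
Isothermal: T stays 414 K; PV = const ⇒ V₂ = 7.57 L, P₂ = 1250 kPa.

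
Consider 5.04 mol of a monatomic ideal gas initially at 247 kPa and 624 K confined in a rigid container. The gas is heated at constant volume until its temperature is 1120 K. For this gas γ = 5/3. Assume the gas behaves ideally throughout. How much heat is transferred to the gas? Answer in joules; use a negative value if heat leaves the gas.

31200 J

V₁ = nRT₁/P₁ = 5.04×8.314×624/247 = 106 L.
Isochoric: V stays 106 L; P/T = const ⇒ T₂ = 1120 K, P₂ = 443 kPa.
W = 0 (no volume change).
ΔU = nCvΔT = 5.04×12.5×(1120−624) = 31200 J.
Q = ΔU = 31200 J.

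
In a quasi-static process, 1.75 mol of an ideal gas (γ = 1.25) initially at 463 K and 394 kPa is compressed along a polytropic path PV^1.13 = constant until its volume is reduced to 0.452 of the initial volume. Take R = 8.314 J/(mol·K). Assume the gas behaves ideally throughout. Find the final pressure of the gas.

V₁ = nRT₁/P₁ = 1.75×8.314×463/394 = 17.1 L.
Polytropic n=1.13: T₂ = T₁(V₁/V₂)^(n−1) = 463×(2.21)^0.13 = 513 K; P₂ = P₁(V₁/V₂)^n = 966 kPa.

966 kPa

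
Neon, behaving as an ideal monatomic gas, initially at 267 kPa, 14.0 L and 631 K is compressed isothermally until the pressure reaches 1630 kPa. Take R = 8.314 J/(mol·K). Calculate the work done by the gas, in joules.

n = P₁V₁/(RT₁) = 267×14.0/(8.314×631) = 0.713 mol.
Isothermal: T stays 631 K; PV = const ⇒ V₂ = 2.29 L, P₂ = 1630 kPa.
W = nRT ln(V₂/V₁) = 0.713×8.314×631×ln(0.164) = -6760 J.

-6760 J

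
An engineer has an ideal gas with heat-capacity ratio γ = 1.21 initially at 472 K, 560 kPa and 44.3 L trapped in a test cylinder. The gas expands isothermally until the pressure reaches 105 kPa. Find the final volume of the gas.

236 L

Isothermal: T stays 472 K; PV = const ⇒ V₂ = 236 L, P₂ = 105 kPa.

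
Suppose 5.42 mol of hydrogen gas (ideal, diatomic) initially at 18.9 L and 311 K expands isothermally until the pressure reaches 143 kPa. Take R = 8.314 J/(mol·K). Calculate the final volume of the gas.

P₁ = nRT₁/V₁ = 5.42×8.314×311/18.9 = 741 kPa.
Isothermal: T stays 311 K; PV = const ⇒ V₂ = 98.0 L, P₂ = 143 kPa.

98.0 L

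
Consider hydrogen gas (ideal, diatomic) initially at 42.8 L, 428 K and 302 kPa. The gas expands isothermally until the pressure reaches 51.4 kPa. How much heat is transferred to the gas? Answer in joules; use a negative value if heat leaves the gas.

22900 J

n = P₁V₁/(RT₁) = 302×42.8/(8.314×428) = 3.63 mol.
Isothermal: T stays 428 K; PV = const ⇒ V₂ = 251 L, P₂ = 51.4 kPa.
ΔU = 0 (ideal gas, T constant).
W = nRT ln(V₂/V₁) = 3.63×8.314×428×ln(5.88) = 22900 J.
Q = ΔU + W = 22900 J.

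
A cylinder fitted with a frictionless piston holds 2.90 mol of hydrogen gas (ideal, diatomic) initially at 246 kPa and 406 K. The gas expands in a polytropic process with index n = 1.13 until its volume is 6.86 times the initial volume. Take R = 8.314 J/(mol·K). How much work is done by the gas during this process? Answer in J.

16700 J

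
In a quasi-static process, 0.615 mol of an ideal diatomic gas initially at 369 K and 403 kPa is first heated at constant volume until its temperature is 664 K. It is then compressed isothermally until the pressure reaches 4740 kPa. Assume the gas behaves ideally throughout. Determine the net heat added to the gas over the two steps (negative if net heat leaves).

-2600 J

V₁ = nRT₁/P₁ = 0.615×8.314×369/403 = 4.68 L.
Step 1 — Isochoric: V stays 4.68 L; P/T = const ⇒ T₂ = 664 K, P₂ = 725 kPa.
W = 0 (no volume change).
ΔU = nCvΔT = 0.615×20.8×(664−369) = 3770 J.
Q = ΔU = 3770 J.
State after step 1: P = 725 kPa, V = 4.68 L, T = 664 K.
Step 2 — Isothermal: T stays 664 K; PV = const ⇒ V₂ = 0.716 L, P₂ = 4740 kPa.
ΔU = 0 (ideal gas, T constant).
W = nRT ln(V₂/V₁) = 0.615×8.314×664×ln(0.153) = -6370 J.
Q = ΔU + W = -6370 J.
Net over both steps: W = -6370 J, Q = -2600 J, ΔU = 3770 J.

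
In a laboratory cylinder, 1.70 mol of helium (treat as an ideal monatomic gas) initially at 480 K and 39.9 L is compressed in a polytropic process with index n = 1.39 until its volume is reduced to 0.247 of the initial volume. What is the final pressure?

P₁ = nRT₁/V₁ = 1.70×8.314×480/39.9 = 170 kPa.
Polytropic n=1.39: T₂ = T₁(V₁/V₂)^(n−1) = 480×(4.05)^0.39 = 828 K; P₂ = P₁(V₁/V₂)^n = 1190 kPa.

1190 kPa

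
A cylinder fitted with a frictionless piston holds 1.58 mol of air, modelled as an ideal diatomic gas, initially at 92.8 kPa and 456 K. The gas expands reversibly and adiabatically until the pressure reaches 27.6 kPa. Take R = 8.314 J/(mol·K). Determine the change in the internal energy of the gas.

V₁ = nRT₁/P₁ = 1.58×8.314×456/92.8 = 64.5 L.
Adiabatic: T₂/T₁ = (P₂/P₁)^((γ−1)/γ) ⇒ T₂ = 456×(0.297)^0.286 = 322 K; V₂ = 153 L.
For an ideal gas ΔU = nCvΔT with Cv = (5/2)R = 20.8 J/(mol·K).
ΔU = 1.58×20.8×(322−456) = -4380 J.

-4380 J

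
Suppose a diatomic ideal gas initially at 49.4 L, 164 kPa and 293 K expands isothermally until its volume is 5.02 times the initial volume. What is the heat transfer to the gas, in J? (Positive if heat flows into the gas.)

n = P₁V₁/(RT₁) = 164×49.4/(8.314×293) = 3.33 mol.
Isothermal: T stays 293 K; PV = const ⇒ V₂ = 248 L, P₂ = 32.7 kPa.
ΔU = 0 (ideal gas, T constant).
W = nRT ln(V₂/V₁) = 3.33×8.314×293×ln(5.02) = 13100 J.
Q = ΔU + W = 13100 J.

13100 J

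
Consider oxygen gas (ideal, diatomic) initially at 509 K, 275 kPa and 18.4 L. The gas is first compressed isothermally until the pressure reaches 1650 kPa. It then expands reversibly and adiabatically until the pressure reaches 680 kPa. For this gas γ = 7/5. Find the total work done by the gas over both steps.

n = P₁V₁/(RT₁) = 275×18.4/(8.314×509) = 1.20 mol.
Step 1 — Isothermal: T stays 509 K; PV = const ⇒ V₂ = 3.07 L, P₂ = 1650 kPa.
ΔU = 0 (ideal gas, T constant).
W = nRT ln(V₂/V₁) = 1.20×8.314×509×ln(0.167) = -9070 J.
Q = ΔU + W = -9070 J.
State after step 1: P = 1650 kPa, V = 3.07 L, T = 509 K.
Step 2 — Adiabatic: T₂/T₁ = (P₂/P₁)^((γ−1)/γ) ⇒ T₂ = 509×(0.412)^0.286 = 395 K; V₂ = 5.78 L.
ΔU = nCvΔT = 1.20×20.8×(395−509) = -2830 J.
Q = 0 for an adiabatic process, so W = −ΔU = 2830 J.
Net over both steps: W = -6240 J, Q = -9070 J, ΔU = -2830 J.

-6240 J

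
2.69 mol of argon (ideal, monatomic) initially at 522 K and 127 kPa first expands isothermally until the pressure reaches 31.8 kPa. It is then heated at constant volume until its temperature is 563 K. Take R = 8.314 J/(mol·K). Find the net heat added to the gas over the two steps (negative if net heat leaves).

V₁ = nRT₁/P₁ = 2.69×8.314×522/127 = 91.9 L.
Step 1 — Isothermal: T stays 522 K; PV = const ⇒ V₂ = 367 L, P₂ = 31.8 kPa.
ΔU = 0 (ideal gas, T constant).
W = nRT ln(V₂/V₁) = 2.69×8.314×522×ln(3.99) = 16200 J.
Q = ΔU + W = 16200 J.
State after step 1: P = 31.8 kPa, V = 367 L, T = 522 K.
Step 2 — Isochoric: V stays 367 L; P/T = const ⇒ T₂ = 563 K, P₂ = 34.3 kPa.
W = 0 (no volume change).
ΔU = nCvΔT = 2.69×12.5×(563−522) = 1380 J.
Q = ΔU = 1380 J.
Net over both steps: W = 16200 J, Q = 17500 J, ΔU = 1380 J.

17500 J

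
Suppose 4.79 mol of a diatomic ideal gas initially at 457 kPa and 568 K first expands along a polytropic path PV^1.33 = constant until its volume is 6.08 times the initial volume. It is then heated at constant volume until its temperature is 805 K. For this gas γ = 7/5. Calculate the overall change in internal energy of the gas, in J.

23600 J

V₁ = nRT₁/P₁ = 4.79×8.314×568/457 = 49.5 L.
Step 1 — Polytropic n=1.33: T₂ = T₁(V₁/V₂)^(n−1) = 568×(0.164)^0.33 = 313 K; P₂ = P₁(V₁/V₂)^n = 41.4 kPa.
W = (P₁V₁−P₂V₂)/(n−1) = (457×49.5−41.4×301)/0.33 = 30800 J.
ΔU = nCvΔT = 4.79×20.8×(313−568) = -25400 J.
Q = ΔU + W = 5380 J.
State after step 1: P = 41.4 kPa, V = 301 L, T = 313 K.
Step 2 — Isochoric: V stays 301 L; P/T = const ⇒ T₂ = 805 K, P₂ = 107 kPa.
W = 0 (no volume change).
ΔU = nCvΔT = 4.79×20.8×(805−313) = 49000 J.
Q = ΔU = 49000 J.
Net over both steps: W = 30800 J, Q = 54400 J, ΔU = 23600 J.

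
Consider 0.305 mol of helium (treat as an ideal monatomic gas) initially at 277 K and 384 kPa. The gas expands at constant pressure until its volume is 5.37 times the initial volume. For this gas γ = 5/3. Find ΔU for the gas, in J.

4600 J

V₁ = nRT₁/P₁ = 0.305×8.314×277/384 = 1.83 L.
Isobaric: P stays 384 kPa; V/T = const ⇒ T₂ = 1490 K, V₂ = 9.82 L.
For an ideal gas ΔU = nCvΔT with Cv = (3/2)R = 12.5 J/(mol·K).
ΔU = 0.305×12.5×(1490−277) = 4600 J.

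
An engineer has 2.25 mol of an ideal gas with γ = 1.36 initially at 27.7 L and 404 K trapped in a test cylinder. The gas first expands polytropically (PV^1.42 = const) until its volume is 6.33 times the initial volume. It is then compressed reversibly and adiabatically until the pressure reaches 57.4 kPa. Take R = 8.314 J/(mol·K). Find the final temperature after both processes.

247 K

P₁ = nRT₁/V₁ = 2.25×8.314×404/27.7 = 273 kPa.
Step 1 — Polytropic n=1.42: T₂ = T₁(V₁/V₂)^(n−1) = 404×(0.158)^0.42 = 186 K; P₂ = P₁(V₁/V₂)^n = 19.9 kPa.
W = (P₁V₁−P₂V₂)/(n−1) = (273×27.7−19.9×175)/0.42 = 9700 J.
ΔU = nCvΔT = 2.25×23.1×(186−404) = -11300 J.
Q = ΔU + W = -1620 J.
State after step 1: P = 19.9 kPa, V = 175 L, T = 186 K.
Step 2 — Adiabatic: T₂/T₁ = (P₂/P₁)^((γ−1)/γ) ⇒ T₂ = 186×(2.89)^0.265 = 247 K; V₂ = 80.3 L.
ΔU = nCvΔT = 2.25×23.1×(247−186) = 3140 J.
Q = 0 for an adiabatic process, so W = −ΔU = -3140 J.
Net over both steps: W = 6570 J, Q = -1620 J, ΔU = -8180 J.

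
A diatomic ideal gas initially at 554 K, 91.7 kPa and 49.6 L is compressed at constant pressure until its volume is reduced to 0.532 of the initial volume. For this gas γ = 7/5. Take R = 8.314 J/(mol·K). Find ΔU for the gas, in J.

n = P₁V₁/(RT₁) = 91.7×49.6/(8.314×554) = 0.987 mol.
Isobaric: P stays 91.7 kPa; V/T = const ⇒ T₂ = 295 K, V₂ = 26.4 L.
For an ideal gas ΔU = nCvΔT with Cv = (5/2)R = 20.8 J/(mol·K).
ΔU = 0.987×20.8×(295−554) = -5320 J.

-5320 J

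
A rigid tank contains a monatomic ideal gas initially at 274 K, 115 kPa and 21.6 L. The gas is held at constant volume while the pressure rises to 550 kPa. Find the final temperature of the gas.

1310 K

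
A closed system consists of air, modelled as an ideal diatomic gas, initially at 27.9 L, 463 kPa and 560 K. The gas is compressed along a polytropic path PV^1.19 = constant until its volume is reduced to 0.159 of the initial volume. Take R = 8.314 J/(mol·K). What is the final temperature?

794 K

Polytropic n=1.19: T₂ = T₁(V₁/V₂)^(n−1) = 560×(6.29)^0.19 = 794 K; P₂ = P₁(V₁/V₂)^n = 4130 kPa.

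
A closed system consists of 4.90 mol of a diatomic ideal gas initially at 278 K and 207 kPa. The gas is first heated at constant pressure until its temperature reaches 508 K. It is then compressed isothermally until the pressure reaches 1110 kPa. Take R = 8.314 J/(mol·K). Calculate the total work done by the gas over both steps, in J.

V₁ = nRT₁/P₁ = 4.90×8.314×278/207 = 54.7 L.
Step 1 — Isobaric: P stays 207 kPa; V/T = const ⇒ T₂ = 508 K, V₂ = 100 L.
W = PΔV = 207×(100−54.7) kPa·L = 9370 J.
ΔU = nCvΔT = 4.90×20.8×(508−278) = 23400 J.
Q = ΔU + W = nCpΔT = 32800 J.
State after step 1: P = 207 kPa, V = 100 L, T = 508 K.
Step 2 — Isothermal: T stays 508 K; PV = const ⇒ V₂ = 18.6 L, P₂ = 1110 kPa.
ΔU = 0 (ideal gas, T constant).
W = nRT ln(V₂/V₁) = 4.90×8.314×508×ln(0.186) = -34800 J.
Q = ΔU + W = -34800 J.
Net over both steps: W = -25400 J, Q = -1960 J, ΔU = 23400 J.

-25400 J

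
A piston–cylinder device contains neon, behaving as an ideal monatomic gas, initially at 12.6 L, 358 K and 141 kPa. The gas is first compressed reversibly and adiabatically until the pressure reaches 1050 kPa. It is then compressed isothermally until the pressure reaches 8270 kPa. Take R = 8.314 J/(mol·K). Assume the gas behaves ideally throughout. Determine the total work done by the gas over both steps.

-11500 J

n = P₁V₁/(RT₁) = 141×12.6/(8.314×358) = 0.597 mol.
Step 1 — Adiabatic: T₂/T₁ = (P₂/P₁)^((γ−1)/γ) ⇒ T₂ = 358×(7.45)^0.400 = 799 K; V₂ = 3.78 L.
ΔU = nCvΔT = 0.597×12.5×(799−358) = 3280 J.
Q = 0 for an adiabatic process, so W = −ΔU = -3280 J.
State after step 1: P = 1050 kPa, V = 3.78 L, T = 799 K.
Step 2 — Isothermal: T stays 799 K; PV = const ⇒ V₂ = 0.480 L, P₂ = 8270 kPa.
ΔU = 0 (ideal gas, T constant).
W = nRT ln(V₂/V₁) = 0.597×8.314×799×ln(0.127) = -8190 J.
Q = ΔU + W = -8190 J.
Net over both steps: W = -11500 J, Q = -8190 J, ΔU = 3280 J.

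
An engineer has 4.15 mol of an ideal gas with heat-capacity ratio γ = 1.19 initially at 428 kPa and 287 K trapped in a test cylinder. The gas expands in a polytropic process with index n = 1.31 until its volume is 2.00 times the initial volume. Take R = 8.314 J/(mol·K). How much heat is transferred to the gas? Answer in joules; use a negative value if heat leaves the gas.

-3900 J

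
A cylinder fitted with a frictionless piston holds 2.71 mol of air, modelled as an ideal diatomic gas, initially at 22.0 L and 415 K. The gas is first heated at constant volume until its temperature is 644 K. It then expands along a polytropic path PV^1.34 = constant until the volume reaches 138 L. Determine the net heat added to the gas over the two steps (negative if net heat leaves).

15900 J

P₁ = nRT₁/V₁ = 2.71×8.314×415/22.0 = 425 kPa.
Step 1 — Isochoric: V stays 22.0 L; P/T = const ⇒ T₂ = 644 K, P₂ = 660 kPa.
W = 0 (no volume change).
ΔU = nCvΔT = 2.71×20.8×(644−415) = 12900 J.
Q = ΔU = 12900 J.
State after step 1: P = 660 kPa, V = 22.0 L, T = 644 K.
Step 2 — Polytropic n=1.34: T₂ = T₁(V₁/V₂)^(n−1) = 644×(0.159)^0.34 = 345 K; P₂ = P₁(V₁/V₂)^n = 56.3 kPa.
W = (P₁V₁−P₂V₂)/(n−1) = (660×22.0−56.3×138)/0.34 = 19800 J.
ΔU = nCvΔT = 2.71×20.8×(345−644) = -16800 J.
Q = ΔU + W = 2970 J.
Net over both steps: W = 19800 J, Q = 15900 J, ΔU = -3950 J.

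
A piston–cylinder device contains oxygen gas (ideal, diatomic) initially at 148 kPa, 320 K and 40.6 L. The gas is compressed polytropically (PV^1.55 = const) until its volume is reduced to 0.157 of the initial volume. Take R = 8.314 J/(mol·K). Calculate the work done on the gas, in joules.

19300 J

n = P₁V₁/(RT₁) = 148×40.6/(8.314×320) = 2.26 mol.
Polytropic n=1.55: T₂ = T₁(V₁/V₂)^(n−1) = 320×(6.37)^0.55 = 886 K; P₂ = P₁(V₁/V₂)^n = 2610 kPa.
W = (P₁V₁−P₂V₂)/(n−1) = (148×40.6−2610×6.37)/0.55 = -19300 J.
Work done on the gas = −W_by = 19300 J.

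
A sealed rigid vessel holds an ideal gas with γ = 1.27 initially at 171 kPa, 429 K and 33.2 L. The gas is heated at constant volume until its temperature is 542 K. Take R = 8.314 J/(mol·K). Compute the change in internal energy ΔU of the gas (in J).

n = P₁V₁/(RT₁) = 171×33.2/(8.314×429) = 1.59 mol.
Isochoric: V stays 33.2 L; P/T = const ⇒ T₂ = 542 K, P₂ = 216 kPa.
For an ideal gas ΔU = nCvΔT with Cv = R/(γ−1) = 30.8 J/(mol·K).
ΔU = 1.59×30.8×(542−429) = 5540 J.

5540 J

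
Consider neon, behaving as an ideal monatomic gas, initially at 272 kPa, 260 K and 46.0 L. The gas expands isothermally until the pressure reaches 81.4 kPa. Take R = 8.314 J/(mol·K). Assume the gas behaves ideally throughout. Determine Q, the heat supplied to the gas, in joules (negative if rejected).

15100 J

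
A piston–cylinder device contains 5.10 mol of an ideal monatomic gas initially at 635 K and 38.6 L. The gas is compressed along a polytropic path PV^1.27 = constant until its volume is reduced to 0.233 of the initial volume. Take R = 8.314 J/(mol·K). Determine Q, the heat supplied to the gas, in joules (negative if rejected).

P₁ = nRT₁/V₁ = 5.10×8.314×635/38.6 = 698 kPa.
Polytropic n=1.27: T₂ = T₁(V₁/V₂)^(n−1) = 635×(4.29)^0.27 = 941 K; P₂ = P₁(V₁/V₂)^n = 4440 kPa.
W = (P₁V₁−P₂V₂)/(n−1) = (698×38.6−4440×8.99)/0.27 = -48100 J.
ΔU = nCvΔT = 5.10×12.5×(941−635) = 19500 J.
Q = ΔU + W = -28600 J.

-28600 J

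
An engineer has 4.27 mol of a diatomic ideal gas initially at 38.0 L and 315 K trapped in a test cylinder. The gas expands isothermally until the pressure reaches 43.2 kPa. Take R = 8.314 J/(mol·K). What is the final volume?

259 L

P₁ = nRT₁/V₁ = 4.27×8.314×315/38.0 = 294 kPa.
Isothermal: T stays 315 K; PV = const ⇒ V₂ = 259 L, P₂ = 43.2 kPa.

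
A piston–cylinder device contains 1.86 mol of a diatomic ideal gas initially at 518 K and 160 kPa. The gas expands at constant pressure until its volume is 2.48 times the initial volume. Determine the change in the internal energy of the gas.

V₁ = nRT₁/P₁ = 1.86×8.314×518/160 = 50.1 L.
Isobaric: P stays 160 kPa; V/T = const ⇒ T₂ = 1280 K, V₂ = 124 L.
For an ideal gas ΔU = nCvΔT with Cv = (5/2)R = 20.8 J/(mol·K).
ΔU = 1.86×20.8×(1280−518) = 29600 J.

29600 J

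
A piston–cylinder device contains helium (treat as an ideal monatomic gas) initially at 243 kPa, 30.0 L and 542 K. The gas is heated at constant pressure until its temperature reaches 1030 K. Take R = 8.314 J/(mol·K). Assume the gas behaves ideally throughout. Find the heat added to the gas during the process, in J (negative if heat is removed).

n = P₁V₁/(RT₁) = 243×30.0/(8.314×542) = 1.62 mol.
Isobaric: P stays 243 kPa; V/T = const ⇒ T₂ = 1030 K, V₂ = 57.0 L.
W = PΔV = 243×(57.0−30.0) kPa·L = 6560 J.
ΔU = nCvΔT = 1.62×12.5×(1030−542) = 9850 J.
Q = ΔU + W = nCpΔT = 16400 J.

16400 J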